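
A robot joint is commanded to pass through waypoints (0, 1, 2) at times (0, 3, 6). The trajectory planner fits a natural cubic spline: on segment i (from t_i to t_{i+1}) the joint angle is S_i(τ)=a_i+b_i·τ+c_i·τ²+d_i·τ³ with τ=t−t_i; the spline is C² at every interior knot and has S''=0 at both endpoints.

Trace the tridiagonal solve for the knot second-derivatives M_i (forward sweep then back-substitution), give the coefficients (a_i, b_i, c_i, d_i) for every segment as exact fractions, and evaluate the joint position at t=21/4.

Δ: Δ0=1/3, Δ1=1/3
row 1: diag=12, rhs=0; c'=1/4, d'=0
back: M1=0
M: M0=0, M1=0, M2=0
seg 0: a=0, c=M0/2=0, d=(M1−M0)/(6·3)=0, b=Δ0−h0·(2M0+M1)/6=1/3
seg 1: a=1, c=M1/2=0, d=(M2−M1)/(6·3)=0, b=Δ1−h1·(2M1+M2)/6=1/3
t_q=21/4 → seg 1, τ=9/4; S=1+1/3·τ+0·τ²+0·τ³=7/4

  seg 0: a=0 b=1/3 c=0 d=0
  seg 1: a=1 b=1/3 c=0 d=0
S(21/4) = 7/4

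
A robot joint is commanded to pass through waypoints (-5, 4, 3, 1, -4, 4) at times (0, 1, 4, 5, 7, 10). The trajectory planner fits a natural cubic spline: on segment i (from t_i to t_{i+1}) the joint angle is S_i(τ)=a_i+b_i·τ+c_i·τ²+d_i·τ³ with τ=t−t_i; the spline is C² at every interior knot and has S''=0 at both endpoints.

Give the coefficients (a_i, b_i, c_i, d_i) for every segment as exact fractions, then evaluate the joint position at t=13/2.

Δ: Δ0=9, Δ1=-1/3, Δ2=-2, Δ3=-5/2, Δ4=8/3
row 1: diag=8, rhs=-56; c'=3/8, d'=-7
row 2: denom=8−3·3/8=55/8; d'=(-10−3·-7)/(55/8)=8/5
row 3: denom=6−1·8/55=322/55; d'=(-3−1·8/5)/(322/55)=-11/14
row 4: denom=10−2·55/161=1500/161; d'=(31−2·-11/14)/(1500/161)=437/125
back: M4=437/125
back: M3=-11/14−55/161·437/125=-99/50
back: M2=8/5−8/55·-99/50=236/125
back: M1=-7−3/8·236/125=-1927/250
M: M0=0, M1=-1927/250, M2=236/125, M3=-99/50, M4=437/125, M5=0
seg 0: a=-5, c=M0/2=0, d=(M1−M0)/(6·1)=-1927/1500, b=Δ0−h0·(2M0+M1)/6=15427/1500
seg 1: a=4, c=M1/2=-1927/500, d=(M2−M1)/(6·3)=2399/4500, b=Δ1−h1·(2M1+M2)/6=4823/750
seg 2: a=3, c=M2/2=118/125, d=(M3−M2)/(6·1)=-967/1500, b=Δ2−h2·(2M2+M3)/6=-3449/1500
seg 3: a=1, c=M3/2=-99/100, d=(M4−M3)/(6·2)=1369/3000, b=Δ3−h3·(2M3+M4)/6=-1759/750
seg 4: a=-4, c=M4/2=437/250, d=(M5−M4)/(6·3)=-437/2250, b=Δ4−h4·(2M4+M5)/6=-311/375
t_q=13/2 → seg 3, τ=3/2; S=1+-1759/750·τ+-99/100·τ²+1369/3000·τ³=-25643/8000

  seg 0: a=-5 b=15427/1500 c=0 d=-1927/1500
  seg 1: a=4 b=4823/750 c=-1927/500 d=2399/4500
  seg 2: a=3 b=-3449/1500 c=118/125 d=-967/1500
  seg 3: a=1 b=-1759/750 c=-99/100 d=1369/3000
  seg 4: a=-4 b=-311/375 c=437/250 d=-437/2250
S(13/2) = -25643/8000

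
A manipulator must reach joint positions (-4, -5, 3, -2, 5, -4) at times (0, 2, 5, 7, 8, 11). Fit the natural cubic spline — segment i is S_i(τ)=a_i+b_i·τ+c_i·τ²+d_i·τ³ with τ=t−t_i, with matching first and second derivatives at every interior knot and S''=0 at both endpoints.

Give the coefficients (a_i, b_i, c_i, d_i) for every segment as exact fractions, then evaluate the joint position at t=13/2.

  seg 0: a=-4 b=-14483/7914 c=0 d=5263/15828
  seg 1: a=-5 b=17095/7914 c=5263/2638 d=-21679/35613
  seg 2: a=3 b=-18245/7914 c=-27569/7914 d=8933/5276
  seg 3: a=-2 b=32273/7914 c=26414/3957 d=-9901/2638
  seg 4: a=5 b=24410/3957 c=-36281/7914 d=36281/71226
S(13/2) = -108973/42208

Δ: Δ0=-1/2, Δ1=8/3, Δ2=-5/2, Δ3=7, Δ4=-3
row 1: diag=10, rhs=19; c'=3/10, d'=19/10
row 2: denom=10−3·3/10=91/10; d'=(-31−3·19/10)/(91/10)=-367/91
row 3: denom=6−2·20/91=506/91; d'=(57−2·-367/91)/(506/91)=5921/506
row 4: denom=8−1·91/506=3957/506; d'=(-60−1·5921/506)/(3957/506)=-36281/3957
back: M4=-36281/3957
back: M3=5921/506−91/506·-36281/3957=52828/3957
back: M2=-367/91−20/91·52828/3957=-27569/3957
back: M1=19/10−3/10·-27569/3957=5263/1319
M: M0=0, M1=5263/1319, M2=-27569/3957, M3=52828/3957, M4=-36281/3957, M5=0
seg 0: a=-4, c=M0/2=0, d=(M1−M0)/(6·2)=5263/15828, b=Δ0−h0·(2M0+M1)/6=-14483/7914
seg 1: a=-5, c=M1/2=5263/2638, d=(M2−M1)/(6·3)=-21679/35613, b=Δ1−h1·(2M1+M2)/6=17095/7914
seg 2: a=3, c=M2/2=-27569/7914, d=(M3−M2)/(6·2)=8933/5276, b=Δ2−h2·(2M2+M3)/6=-18245/7914
seg 3: a=-2, c=M3/2=26414/3957, d=(M4−M3)/(6·1)=-9901/2638, b=Δ3−h3·(2M3+M4)/6=32273/7914
seg 4: a=5, c=M4/2=-36281/7914, d=(M5−M4)/(6·3)=36281/71226, b=Δ4−h4·(2M4+M5)/6=24410/3957
t_q=13/2 → seg 2, τ=3/2; S=3+-18245/7914·τ+-27569/7914·τ²+8933/5276·τ³=-108973/42208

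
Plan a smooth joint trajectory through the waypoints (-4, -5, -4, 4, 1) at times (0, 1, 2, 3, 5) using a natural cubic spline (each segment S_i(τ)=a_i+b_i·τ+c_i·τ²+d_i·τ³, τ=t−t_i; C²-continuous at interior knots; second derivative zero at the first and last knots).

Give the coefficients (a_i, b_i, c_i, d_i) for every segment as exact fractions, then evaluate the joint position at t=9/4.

Δ: Δ0=-1, Δ1=1, Δ2=8, Δ3=-3/2
row 1: diag=4, rhs=12; c'=1/4, d'=3
row 2: denom=4−1·1/4=15/4; d'=(42−1·3)/(15/4)=52/5
row 3: denom=6−1·4/15=86/15; d'=(-57−1·52/5)/(86/15)=-1011/86
back: M3=-1011/86
back: M2=52/5−4/15·-1011/86=582/43
back: M1=3−1/4·582/43=-33/86
M: M0=0, M1=-33/86, M2=582/43, M3=-1011/86, M4=0
seg 0: a=-4, c=M0/2=0, d=(M1−M0)/(6·1)=-11/172, b=Δ0−h0·(2M0+M1)/6=-161/172
seg 1: a=-5, c=M1/2=-33/172, d=(M2−M1)/(6·1)=399/172, b=Δ1−h1·(2M1+M2)/6=-97/86
seg 2: a=-4, c=M2/2=291/43, d=(M3−M2)/(6·1)=-725/172, b=Δ2−h2·(2M2+M3)/6=937/172
seg 3: a=4, c=M3/2=-1011/172, d=(M4−M3)/(6·2)=337/344, b=Δ3−h3·(2M3+M4)/6=545/86
t_q=9/4 → seg 2, τ=1/4; S=-4+937/172·τ+291/43·τ²+-725/172·τ³=-25109/11008

  seg 0: a=-4 b=-161/172 c=0 d=-11/172
  seg 1: a=-5 b=-97/86 c=-33/172 d=399/172
  seg 2: a=-4 b=937/172 c=291/43 d=-725/172
  seg 3: a=4 b=545/86 c=-1011/172 d=337/344
S(9/4) = -25109/11008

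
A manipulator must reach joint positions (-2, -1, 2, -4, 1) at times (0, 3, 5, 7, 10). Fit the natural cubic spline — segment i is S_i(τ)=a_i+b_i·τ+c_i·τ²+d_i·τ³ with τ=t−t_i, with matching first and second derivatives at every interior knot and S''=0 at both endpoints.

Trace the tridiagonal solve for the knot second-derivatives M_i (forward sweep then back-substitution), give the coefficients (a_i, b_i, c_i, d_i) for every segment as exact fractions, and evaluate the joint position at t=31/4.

  seg 0: a=-2 b=-22/45 c=0 d=37/405
  seg 1: a=-1 b=89/45 c=37/45 d=-191/360
  seg 2: a=2 b=-11/10 c=-85/36 d=127/180
  seg 3: a=-4 b=-187/90 c=337/180 d=-337/1620
S(31/4) = -5879/1280

Δ: Δ0=1/3, Δ1=3/2, Δ2=-3, Δ3=5/3
row 1: diag=10, rhs=7; c'=1/5, d'=7/10
row 2: denom=8−2·1/5=38/5; d'=(-27−2·7/10)/(38/5)=-71/19
row 3: denom=10−2·5/19=180/19; d'=(28−2·-71/19)/(180/19)=337/90
back: M3=337/90
back: M2=-71/19−5/19·337/90=-85/18
back: M1=7/10−1/5·-85/18=74/45
M: M0=0, M1=74/45, M2=-85/18, M3=337/90, M4=0
seg 0: a=-2, c=M0/2=0, d=(M1−M0)/(6·3)=37/405, b=Δ0−h0·(2M0+M1)/6=-22/45
seg 1: a=-1, c=M1/2=37/45, d=(M2−M1)/(6·2)=-191/360, b=Δ1−h1·(2M1+M2)/6=89/45
seg 2: a=2, c=M2/2=-85/36, d=(M3−M2)/(6·2)=127/180, b=Δ2−h2·(2M2+M3)/6=-11/10
seg 3: a=-4, c=M3/2=337/180, d=(M4−M3)/(6·3)=-337/1620, b=Δ3−h3·(2M3+M4)/6=-187/90
t_q=31/4 → seg 3, τ=3/4; S=-4+-187/90·τ+337/180·τ²+-337/1620·τ³=-5879/1280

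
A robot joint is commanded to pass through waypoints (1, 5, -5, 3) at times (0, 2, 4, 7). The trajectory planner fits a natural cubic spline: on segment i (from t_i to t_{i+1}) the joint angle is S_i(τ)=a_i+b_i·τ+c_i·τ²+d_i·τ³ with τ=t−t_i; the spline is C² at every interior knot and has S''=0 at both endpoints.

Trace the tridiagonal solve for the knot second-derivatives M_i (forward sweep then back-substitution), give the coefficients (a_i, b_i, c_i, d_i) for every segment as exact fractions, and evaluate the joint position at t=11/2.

Δ: Δ0=2, Δ1=-5, Δ2=8/3
row 1: diag=8, rhs=-42; c'=1/4, d'=-21/4
row 2: denom=10−2·1/4=19/2; d'=(46−2·-21/4)/(19/2)=113/19
back: M2=113/19
back: M1=-21/4−1/4·113/19=-128/19
M: M0=0, M1=-128/19, M2=113/19, M3=0
seg 0: a=1, c=M0/2=0, d=(M1−M0)/(6·2)=-32/57, b=Δ0−h0·(2M0+M1)/6=242/57
seg 1: a=5, c=M1/2=-64/19, d=(M2−M1)/(6·2)=241/228, b=Δ1−h1·(2M1+M2)/6=-142/57
seg 2: a=-5, c=M2/2=113/38, d=(M3−M2)/(6·3)=-113/342, b=Δ2−h2·(2M2+M3)/6=-187/57
t_q=11/2 → seg 2, τ=3/2; S=-5+-187/57·τ+113/38·τ²+-113/342·τ³=-1321/304

  seg 0: a=1 b=242/57 c=0 d=-32/57
  seg 1: a=5 b=-142/57 c=-64/19 d=241/228
  seg 2: a=-5 b=-187/57 c=113/38 d=-113/342
S(11/2) = -1321/304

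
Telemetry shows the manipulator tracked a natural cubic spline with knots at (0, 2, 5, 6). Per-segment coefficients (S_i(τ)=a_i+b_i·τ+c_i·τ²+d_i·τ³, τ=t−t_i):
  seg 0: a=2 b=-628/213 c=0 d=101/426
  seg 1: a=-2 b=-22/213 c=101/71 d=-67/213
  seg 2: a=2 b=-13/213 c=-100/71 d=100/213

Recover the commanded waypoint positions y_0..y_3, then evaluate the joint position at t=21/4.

y_0=2 y_1=-2 y_2=2 y_3=1
S(21/4) = 2163/1136

y_0 = S_0(0) = a_0 = 2
y_1 = S_1(0) = a_1 = -2
y_2 = S_2(0) = a_2 = 2
y_3 = S_2(1) = 1
t_q=21/4 is in segment 2 (τ=1/4); S_2(τ)=2163/1136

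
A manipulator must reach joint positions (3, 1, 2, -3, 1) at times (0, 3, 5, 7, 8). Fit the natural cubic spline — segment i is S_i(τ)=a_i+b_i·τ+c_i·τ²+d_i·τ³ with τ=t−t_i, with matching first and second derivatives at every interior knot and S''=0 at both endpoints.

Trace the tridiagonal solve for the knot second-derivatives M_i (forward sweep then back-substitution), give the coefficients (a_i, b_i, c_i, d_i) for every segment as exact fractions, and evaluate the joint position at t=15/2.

Δ: Δ0=-2/3, Δ1=1/2, Δ2=-5/2, Δ3=4
row 1: diag=10, rhs=7; c'=1/5, d'=7/10
row 2: denom=8−2·1/5=38/5; d'=(-18−2·7/10)/(38/5)=-97/38
row 3: denom=6−2·5/19=104/19; d'=(39−2·-97/38)/(104/19)=419/52
back: M3=419/52
back: M2=-97/38−5/19·419/52=-243/52
back: M1=7/10−1/5·-243/52=85/52
M: M0=0, M1=85/52, M2=-243/52, M3=419/52, M4=0
seg 0: a=3, c=M0/2=0, d=(M1−M0)/(6·3)=85/936, b=Δ0−h0·(2M0+M1)/6=-463/312
seg 1: a=1, c=M1/2=85/104, d=(M2−M1)/(6·2)=-41/78, b=Δ1−h1·(2M1+M2)/6=151/156
seg 2: a=2, c=M2/2=-243/104, d=(M3−M2)/(6·2)=331/312, b=Δ2−h2·(2M2+M3)/6=-323/156
seg 3: a=-3, c=M3/2=419/104, d=(M4−M3)/(6·1)=-419/312, b=Δ3−h3·(2M3+M4)/6=205/156
t_q=15/2 → seg 3, τ=1/2; S=-3+205/156·τ+419/104·τ²+-419/312·τ³=-1251/832

  seg 0: a=3 b=-463/312 c=0 d=85/936
  seg 1: a=1 b=151/156 c=85/104 d=-41/78
  seg 2: a=2 b=-323/156 c=-243/104 d=331/312
  seg 3: a=-3 b=205/156 c=419/104 d=-419/312
S(15/2) = -1251/832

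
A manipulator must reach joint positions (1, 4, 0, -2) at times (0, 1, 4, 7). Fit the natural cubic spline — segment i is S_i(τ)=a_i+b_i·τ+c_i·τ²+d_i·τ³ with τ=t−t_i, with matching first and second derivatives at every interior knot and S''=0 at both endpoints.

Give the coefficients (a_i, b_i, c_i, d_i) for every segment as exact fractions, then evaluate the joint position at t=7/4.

  seg 0: a=1 b=105/29 c=0 d=-18/29
  seg 1: a=4 b=51/29 c=-54/29 d=217/783
  seg 2: a=0 b=-56/29 c=55/87 d=-55/783
S(7/4) = 8145/1856

Δ: Δ0=3, Δ1=-4/3, Δ2=-2/3
row 1: diag=8, rhs=-26; c'=3/8, d'=-13/4
row 2: denom=12−3·3/8=87/8; d'=(4−3·-13/4)/(87/8)=110/87
back: M2=110/87
back: M1=-13/4−3/8·110/87=-108/29
M: M0=0, M1=-108/29, M2=110/87, M3=0
seg 0: a=1, c=M0/2=0, d=(M1−M0)/(6·1)=-18/29, b=Δ0−h0·(2M0+M1)/6=105/29
seg 1: a=4, c=M1/2=-54/29, d=(M2−M1)/(6·3)=217/783, b=Δ1−h1·(2M1+M2)/6=51/29
seg 2: a=0, c=M2/2=55/87, d=(M3−M2)/(6·3)=-55/783, b=Δ2−h2·(2M2+M3)/6=-56/29
t_q=7/4 → seg 1, τ=3/4; S=4+51/29·τ+-54/29·τ²+217/783·τ³=8145/1856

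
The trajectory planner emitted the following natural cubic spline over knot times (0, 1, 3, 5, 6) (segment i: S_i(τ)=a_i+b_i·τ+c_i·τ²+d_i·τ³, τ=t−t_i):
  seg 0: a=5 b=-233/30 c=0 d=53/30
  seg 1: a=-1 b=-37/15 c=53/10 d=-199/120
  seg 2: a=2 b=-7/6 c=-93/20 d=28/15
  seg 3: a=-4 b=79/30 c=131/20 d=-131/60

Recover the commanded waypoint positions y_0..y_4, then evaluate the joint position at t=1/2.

y_0 = S_0(0) = a_0 = 5
y_1 = S_1(0) = a_1 = -1
y_2 = S_2(0) = a_2 = 2
y_3 = S_3(0) = a_3 = -4
y_4 = S_3(1) = 3
t_q=1/2 is in segment 0 (τ=1/2); S_0(τ)=107/80

y_0=5 y_1=-1 y_2=2 y_3=-4 y_4=3
S(1/2) = 107/80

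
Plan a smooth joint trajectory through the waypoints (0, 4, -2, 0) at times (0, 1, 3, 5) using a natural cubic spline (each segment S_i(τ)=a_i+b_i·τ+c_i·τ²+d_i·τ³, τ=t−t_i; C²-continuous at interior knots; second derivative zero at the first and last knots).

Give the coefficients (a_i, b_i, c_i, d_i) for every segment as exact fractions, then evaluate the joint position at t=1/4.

Δ: Δ0=4, Δ1=-3, Δ2=1
row 1: diag=6, rhs=-42; c'=1/3, d'=-7
row 2: denom=8−2·1/3=22/3; d'=(24−2·-7)/(22/3)=57/11
back: M2=57/11
back: M1=-7−1/3·57/11=-96/11
M: M0=0, M1=-96/11, M2=57/11, M3=0
seg 0: a=0, c=M0/2=0, d=(M1−M0)/(6·1)=-16/11, b=Δ0−h0·(2M0+M1)/6=60/11
seg 1: a=4, c=M1/2=-48/11, d=(M2−M1)/(6·2)=51/44, b=Δ1−h1·(2M1+M2)/6=12/11
seg 2: a=-2, c=M2/2=57/22, d=(M3−M2)/(6·2)=-19/44, b=Δ2−h2·(2M2+M3)/6=-27/11
t_q=1/4 → seg 0, τ=1/4; S=0+60/11·τ+0·τ²+-16/11·τ³=59/44

  seg 0: a=0 b=60/11 c=0 d=-16/11
  seg 1: a=4 b=12/11 c=-48/11 d=51/44
  seg 2: a=-2 b=-27/11 c=57/22 d=-19/44
S(1/4) = 59/44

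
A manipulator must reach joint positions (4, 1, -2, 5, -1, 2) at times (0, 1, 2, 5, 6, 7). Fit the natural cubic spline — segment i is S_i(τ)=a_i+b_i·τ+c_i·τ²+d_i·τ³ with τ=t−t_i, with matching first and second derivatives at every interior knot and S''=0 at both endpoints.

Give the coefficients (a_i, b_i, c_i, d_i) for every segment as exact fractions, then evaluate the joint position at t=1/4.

  seg 0: a=4 b=-6476/2451 c=0 d=-877/2451
  seg 1: a=1 b=-9107/2451 c=-877/817 d=4385/2451
  seg 2: a=-2 b=-1214/2451 c=3508/817 d=-191/171
  seg 3: a=5 b=-11987/2451 c=-4705/817 d=11396/2451
  seg 4: a=-1 b=-6029/2451 c=6691/817 d=-6691/2451
S(1/4) = 174321/52288

Δ: Δ0=-3, Δ1=-3, Δ2=7/3, Δ3=-6, Δ4=3
row 1: diag=4, rhs=0; c'=1/4, d'=0
row 2: denom=8−1·1/4=31/4; d'=(32−1·0)/(31/4)=128/31
row 3: denom=8−3·12/31=212/31; d'=(-50−3·128/31)/(212/31)=-967/106
row 4: denom=4−1·31/212=817/212; d'=(54−1·-967/106)/(817/212)=13382/817
back: M4=13382/817
back: M3=-967/106−31/212·13382/817=-9410/817
back: M2=128/31−12/31·-9410/817=7016/817
back: M1=0−1/4·7016/817=-1754/817
M: M0=0, M1=-1754/817, M2=7016/817, M3=-9410/817, M4=13382/817, M5=0
seg 0: a=4, c=M0/2=0, d=(M1−M0)/(6·1)=-877/2451, b=Δ0−h0·(2M0+M1)/6=-6476/2451
seg 1: a=1, c=M1/2=-877/817, d=(M2−M1)/(6·1)=4385/2451, b=Δ1−h1·(2M1+M2)/6=-9107/2451
seg 2: a=-2, c=M2/2=3508/817, d=(M3−M2)/(6·3)=-191/171, b=Δ2−h2·(2M2+M3)/6=-1214/2451
seg 3: a=5, c=M3/2=-4705/817, d=(M4−M3)/(6·1)=11396/2451, b=Δ3−h3·(2M3+M4)/6=-11987/2451
seg 4: a=-1, c=M4/2=6691/817, d=(M5−M4)/(6·1)=-6691/2451, b=Δ4−h4·(2M4+M5)/6=-6029/2451
t_q=1/4 → seg 0, τ=1/4; S=4+-6476/2451·τ+0·τ²+-877/2451·τ³=174321/52288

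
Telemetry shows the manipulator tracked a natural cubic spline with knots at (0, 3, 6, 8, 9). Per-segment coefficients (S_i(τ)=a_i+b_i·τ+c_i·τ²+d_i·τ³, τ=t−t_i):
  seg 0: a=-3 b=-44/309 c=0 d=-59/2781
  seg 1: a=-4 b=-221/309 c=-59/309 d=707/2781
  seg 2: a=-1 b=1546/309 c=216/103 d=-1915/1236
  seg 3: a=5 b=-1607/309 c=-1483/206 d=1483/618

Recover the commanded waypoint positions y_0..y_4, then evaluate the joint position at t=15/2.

y_0 = S_0(0) = a_0 = -3
y_1 = S_1(0) = a_1 = -4
y_2 = S_2(0) = a_2 = -1
y_3 = S_3(0) = a_3 = 5
y_4 = S_3(1) = -5
t_q=15/2 is in segment 2 (τ=3/2); S_2(τ)=19757/3296

y_0=-3 y_1=-4 y_2=-1 y_3=5 y_4=-5
S(15/2) = 19757/3296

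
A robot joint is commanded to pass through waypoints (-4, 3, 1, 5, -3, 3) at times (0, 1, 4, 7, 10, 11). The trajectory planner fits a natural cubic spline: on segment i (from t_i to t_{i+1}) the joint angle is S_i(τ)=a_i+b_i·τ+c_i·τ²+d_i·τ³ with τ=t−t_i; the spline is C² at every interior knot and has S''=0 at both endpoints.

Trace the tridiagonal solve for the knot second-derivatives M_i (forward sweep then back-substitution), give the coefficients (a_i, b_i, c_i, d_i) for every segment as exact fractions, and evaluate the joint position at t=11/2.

  seg 0: a=-4 b=6383/777 c=0 d=-944/777
  seg 1: a=3 b=3551/777 c=-944/259 d=4427/6993
  seg 2: a=1 b=-160/777 c=1595/777 d=-97/189
  seg 3: a=5 b=-1357/777 c=-1994/777 d=5267/6993
  seg 4: a=-3 b=2480/777 c=1091/259 d=-1091/777
S(11/2) = 1059/296

Δ: Δ0=7, Δ1=-2/3, Δ2=4/3, Δ3=-8/3, Δ4=6
row 1: diag=8, rhs=-46; c'=3/8, d'=-23/4
row 2: denom=12−3·3/8=87/8; d'=(12−3·-23/4)/(87/8)=78/29
row 3: denom=12−3·8/29=324/29; d'=(-24−3·78/29)/(324/29)=-155/54
row 4: denom=8−3·29/108=259/36; d'=(52−3·-155/54)/(259/36)=2182/259
back: M4=2182/259
back: M3=-155/54−29/108·2182/259=-3988/777
back: M2=78/29−8/29·-3988/777=3190/777
back: M1=-23/4−3/8·3190/777=-1888/259
M: M0=0, M1=-1888/259, M2=3190/777, M3=-3988/777, M4=2182/259, M5=0
seg 0: a=-4, c=M0/2=0, d=(M1−M0)/(6·1)=-944/777, b=Δ0−h0·(2M0+M1)/6=6383/777
seg 1: a=3, c=M1/2=-944/259, d=(M2−M1)/(6·3)=4427/6993, b=Δ1−h1·(2M1+M2)/6=3551/777
seg 2: a=1, c=M2/2=1595/777, d=(M3−M2)/(6·3)=-97/189, b=Δ2−h2·(2M2+M3)/6=-160/777
seg 3: a=5, c=M3/2=-1994/777, d=(M4−M3)/(6·3)=5267/6993, b=Δ3−h3·(2M3+M4)/6=-1357/777
seg 4: a=-3, c=M4/2=1091/259, d=(M5−M4)/(6·1)=-1091/777, b=Δ4−h4·(2M4+M5)/6=2480/777
t_q=11/2 → seg 2, τ=3/2; S=1+-160/777·τ+1595/777·τ²+-97/189·τ³=1059/296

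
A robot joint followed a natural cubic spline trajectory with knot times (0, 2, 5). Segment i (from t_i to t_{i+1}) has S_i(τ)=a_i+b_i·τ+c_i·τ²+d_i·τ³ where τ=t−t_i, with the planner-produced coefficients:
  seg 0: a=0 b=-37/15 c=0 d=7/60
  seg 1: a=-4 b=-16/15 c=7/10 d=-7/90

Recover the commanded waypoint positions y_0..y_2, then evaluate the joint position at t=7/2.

y_0=0 y_1=-4 y_2=-3
S(7/2) = -343/80

y_0 = S_0(0) = a_0 = 0
y_1 = S_1(0) = a_1 = -4
y_2 = S_1(3) = -3
t_q=7/2 is in segment 1 (τ=3/2); S_1(τ)=-343/80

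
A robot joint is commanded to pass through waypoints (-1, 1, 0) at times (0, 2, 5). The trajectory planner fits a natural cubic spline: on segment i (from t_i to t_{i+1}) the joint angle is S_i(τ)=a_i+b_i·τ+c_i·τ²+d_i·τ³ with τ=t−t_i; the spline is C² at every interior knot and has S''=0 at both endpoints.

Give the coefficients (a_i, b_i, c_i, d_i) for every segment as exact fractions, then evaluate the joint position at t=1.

Δ: Δ0=1, Δ1=-1/3
row 1: diag=10, rhs=-8; c'=3/10, d'=-4/5
back: M1=-4/5
M: M0=0, M1=-4/5, M2=0
seg 0: a=-1, c=M0/2=0, d=(M1−M0)/(6·2)=-1/15, b=Δ0−h0·(2M0+M1)/6=19/15
seg 1: a=1, c=M1/2=-2/5, d=(M2−M1)/(6·3)=2/45, b=Δ1−h1·(2M1+M2)/6=7/15
t_q=1 → seg 0, τ=1; S=-1+19/15·τ+0·τ²+-1/15·τ³=1/5

  seg 0: a=-1 b=19/15 c=0 d=-1/15
  seg 1: a=1 b=7/15 c=-2/5 d=2/45
S(1) = 1/5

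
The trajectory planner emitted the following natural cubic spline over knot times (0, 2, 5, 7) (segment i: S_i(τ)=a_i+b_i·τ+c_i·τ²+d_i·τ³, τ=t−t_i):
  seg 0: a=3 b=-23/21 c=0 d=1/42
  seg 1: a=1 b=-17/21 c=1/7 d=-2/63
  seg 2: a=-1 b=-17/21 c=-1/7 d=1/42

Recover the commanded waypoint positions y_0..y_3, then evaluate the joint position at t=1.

y_0 = S_0(0) = a_0 = 3
y_1 = S_1(0) = a_1 = 1
y_2 = S_2(0) = a_2 = -1
y_3 = S_2(2) = -3
t_q=1 is in segment 0 (τ=1); S_0(τ)=27/14

y_0=3 y_1=1 y_2=-1 y_3=-3
S(1) = 27/14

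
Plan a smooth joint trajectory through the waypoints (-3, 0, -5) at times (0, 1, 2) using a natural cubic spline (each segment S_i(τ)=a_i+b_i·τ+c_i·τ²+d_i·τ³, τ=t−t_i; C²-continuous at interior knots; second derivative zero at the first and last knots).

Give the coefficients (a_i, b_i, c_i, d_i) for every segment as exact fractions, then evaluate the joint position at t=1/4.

  seg 0: a=-3 b=5 c=0 d=-2
  seg 1: a=0 b=-1 c=-6 d=2
S(1/4) = -57/32

Δ: Δ0=3, Δ1=-5
row 1: diag=4, rhs=-48; c'=1/4, d'=-12
back: M1=-12
M: M0=0, M1=-12, M2=0
seg 0: a=-3, c=M0/2=0, d=(M1−M0)/(6·1)=-2, b=Δ0−h0·(2M0+M1)/6=5
seg 1: a=0, c=M1/2=-6, d=(M2−M1)/(6·1)=2, b=Δ1−h1·(2M1+M2)/6=-1
t_q=1/4 → seg 0, τ=1/4; S=-3+5·τ+0·τ²+-2·τ³=-57/32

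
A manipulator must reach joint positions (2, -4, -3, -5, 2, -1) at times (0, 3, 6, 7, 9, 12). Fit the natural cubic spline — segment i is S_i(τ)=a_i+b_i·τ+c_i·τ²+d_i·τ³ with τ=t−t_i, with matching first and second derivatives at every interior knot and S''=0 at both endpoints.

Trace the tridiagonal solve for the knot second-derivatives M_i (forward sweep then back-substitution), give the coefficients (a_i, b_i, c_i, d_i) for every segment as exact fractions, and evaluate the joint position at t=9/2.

  seg 0: a=2 b=-217/72 c=0 d=73/648
  seg 1: a=-4 b=1/36 c=73/72 d=-197/648
  seg 2: a=-3 b=-151/72 c=-31/18 d=131/72
  seg 3: a=-5 b=-1/12 c=269/72 d=-35/36
  seg 4: a=2 b=115/36 c=-151/72 d=151/648
S(9/2) = -173/64

Δ: Δ0=-2, Δ1=1/3, Δ2=-2, Δ3=7/2, Δ4=-1
row 1: diag=12, rhs=14; c'=1/4, d'=7/6
row 2: denom=8−3·1/4=29/4; d'=(-14−3·7/6)/(29/4)=-70/29
row 3: denom=6−1·4/29=170/29; d'=(33−1·-70/29)/(170/29)=1027/170
row 4: denom=10−2·29/85=792/85; d'=(-27−2·1027/170)/(792/85)=-151/36
back: M4=-151/36
back: M3=1027/170−29/85·-151/36=269/36
back: M2=-70/29−4/29·269/36=-31/9
back: M1=7/6−1/4·-31/9=73/36
M: M0=0, M1=73/36, M2=-31/9, M3=269/36, M4=-151/36, M5=0
seg 0: a=2, c=M0/2=0, d=(M1−M0)/(6·3)=73/648, b=Δ0−h0·(2M0+M1)/6=-217/72
seg 1: a=-4, c=M1/2=73/72, d=(M2−M1)/(6·3)=-197/648, b=Δ1−h1·(2M1+M2)/6=1/36
seg 2: a=-3, c=M2/2=-31/18, d=(M3−M2)/(6·1)=131/72, b=Δ2−h2·(2M2+M3)/6=-151/72
seg 3: a=-5, c=M3/2=269/72, d=(M4−M3)/(6·2)=-35/36, b=Δ3−h3·(2M3+M4)/6=-1/12
seg 4: a=2, c=M4/2=-151/72, d=(M5−M4)/(6·3)=151/648, b=Δ4−h4·(2M4+M5)/6=115/36
t_q=9/2 → seg 1, τ=3/2; S=-4+1/36·τ+73/72·τ²+-197/648·τ³=-173/64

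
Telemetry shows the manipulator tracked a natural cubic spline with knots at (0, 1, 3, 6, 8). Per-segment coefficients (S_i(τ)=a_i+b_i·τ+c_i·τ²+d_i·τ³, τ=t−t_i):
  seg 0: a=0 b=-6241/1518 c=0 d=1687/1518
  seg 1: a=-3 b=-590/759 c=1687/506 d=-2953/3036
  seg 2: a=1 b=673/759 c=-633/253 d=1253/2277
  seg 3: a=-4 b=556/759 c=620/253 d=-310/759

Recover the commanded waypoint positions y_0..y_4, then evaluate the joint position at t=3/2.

y_0 = S_0(0) = a_0 = 0
y_1 = S_1(0) = a_1 = -3
y_2 = S_2(0) = a_2 = 1
y_3 = S_3(0) = a_3 = -4
y_4 = S_3(2) = 4
t_q=3/2 is in segment 1 (τ=1/2); S_1(τ)=-21671/8096

y_0=0 y_1=-3 y_2=1 y_3=-4 y_4=4
S(3/2) = -21671/8096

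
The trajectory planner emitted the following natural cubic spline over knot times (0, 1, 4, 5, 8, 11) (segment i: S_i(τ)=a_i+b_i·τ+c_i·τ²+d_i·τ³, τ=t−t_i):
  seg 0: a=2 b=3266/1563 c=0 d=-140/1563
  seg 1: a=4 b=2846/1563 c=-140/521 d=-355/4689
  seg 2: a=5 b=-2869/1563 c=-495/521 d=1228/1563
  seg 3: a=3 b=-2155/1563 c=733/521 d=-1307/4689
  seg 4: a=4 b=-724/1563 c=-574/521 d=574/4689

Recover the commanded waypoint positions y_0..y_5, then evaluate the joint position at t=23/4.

y_0=2 y_1=4 y_2=5 y_3=3 y_4=4 y_5=-4
S(23/4) = 88019/33344

y_0 = S_0(0) = a_0 = 2
y_1 = S_1(0) = a_1 = 4
y_2 = S_2(0) = a_2 = 5
y_3 = S_3(0) = a_3 = 3
y_4 = S_4(0) = a_4 = 4
y_5 = S_4(3) = -4
t_q=23/4 is in segment 3 (τ=3/4); S_3(τ)=88019/33344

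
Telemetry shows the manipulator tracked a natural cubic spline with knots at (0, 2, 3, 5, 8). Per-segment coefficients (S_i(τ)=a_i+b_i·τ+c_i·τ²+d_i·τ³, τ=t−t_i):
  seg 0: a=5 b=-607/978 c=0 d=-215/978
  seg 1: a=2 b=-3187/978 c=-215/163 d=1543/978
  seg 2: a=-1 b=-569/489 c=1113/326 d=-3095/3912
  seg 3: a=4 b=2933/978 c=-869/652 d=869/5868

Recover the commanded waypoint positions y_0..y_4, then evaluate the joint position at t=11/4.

y_0 = S_0(0) = a_0 = 5
y_1 = S_1(0) = a_1 = 2
y_2 = S_2(0) = a_2 = -1
y_3 = S_3(0) = a_3 = 4
y_4 = S_3(3) = 5
t_q=11/4 is in segment 1 (τ=3/4); S_1(τ)=-10857/20864

y_0=5 y_1=2 y_2=-1 y_3=4 y_4=5
S(11/4) = -10857/20864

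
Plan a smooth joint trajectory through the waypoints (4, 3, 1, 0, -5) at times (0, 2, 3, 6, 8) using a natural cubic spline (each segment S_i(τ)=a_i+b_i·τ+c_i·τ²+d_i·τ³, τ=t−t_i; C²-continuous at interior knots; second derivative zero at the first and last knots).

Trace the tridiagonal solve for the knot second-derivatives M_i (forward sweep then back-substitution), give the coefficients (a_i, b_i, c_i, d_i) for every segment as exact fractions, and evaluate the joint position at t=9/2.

  seg 0: a=4 b=77/624 c=0 d=-389/2496
  seg 1: a=3 b=-545/312 c=-389/416 d=851/1248
  seg 2: a=1 b=-1961/1248 c=231/208 d=-67/288
  seg 3: a=0 b=-371/312 c=-409/416 d=409/2496
S(9/2) = 1187/3328

Δ: Δ0=-1/2, Δ1=-2, Δ2=-1/3, Δ3=-5/2
row 1: diag=6, rhs=-9; c'=1/6, d'=-3/2
row 2: denom=8−1·1/6=47/6; d'=(10−1·-3/2)/(47/6)=69/47
row 3: denom=10−3·18/47=416/47; d'=(-13−3·69/47)/(416/47)=-409/208
back: M3=-409/208
back: M2=69/47−18/47·-409/208=231/104
back: M1=-3/2−1/6·231/104=-389/208
M: M0=0, M1=-389/208, M2=231/104, M3=-409/208, M4=0
seg 0: a=4, c=M0/2=0, d=(M1−M0)/(6·2)=-389/2496, b=Δ0−h0·(2M0+M1)/6=77/624
seg 1: a=3, c=M1/2=-389/416, d=(M2−M1)/(6·1)=851/1248, b=Δ1−h1·(2M1+M2)/6=-545/312
seg 2: a=1, c=M2/2=231/208, d=(M3−M2)/(6·3)=-67/288, b=Δ2−h2·(2M2+M3)/6=-1961/1248
seg 3: a=0, c=M3/2=-409/416, d=(M4−M3)/(6·2)=409/2496, b=Δ3−h3·(2M3+M4)/6=-371/312
t_q=9/2 → seg 2, τ=3/2; S=1+-1961/1248·τ+231/208·τ²+-67/288·τ³=1187/3328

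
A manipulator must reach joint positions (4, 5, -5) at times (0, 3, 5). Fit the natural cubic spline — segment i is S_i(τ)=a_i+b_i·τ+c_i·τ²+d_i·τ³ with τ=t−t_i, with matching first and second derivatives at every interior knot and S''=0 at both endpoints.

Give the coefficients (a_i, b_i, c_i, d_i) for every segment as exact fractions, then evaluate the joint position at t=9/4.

  seg 0: a=4 b=29/15 c=0 d=-8/45
  seg 1: a=5 b=-43/15 c=-8/5 d=4/15
S(9/4) = 253/40

Δ: Δ0=1/3, Δ1=-5
row 1: diag=10, rhs=-32; c'=1/5, d'=-16/5
back: M1=-16/5
M: M0=0, M1=-16/5, M2=0
seg 0: a=4, c=M0/2=0, d=(M1−M0)/(6·3)=-8/45, b=Δ0−h0·(2M0+M1)/6=29/15
seg 1: a=5, c=M1/2=-8/5, d=(M2−M1)/(6·2)=4/15, b=Δ1−h1·(2M1+M2)/6=-43/15
t_q=9/4 → seg 0, τ=9/4; S=4+29/15·τ+0·τ²+-8/45·τ³=253/40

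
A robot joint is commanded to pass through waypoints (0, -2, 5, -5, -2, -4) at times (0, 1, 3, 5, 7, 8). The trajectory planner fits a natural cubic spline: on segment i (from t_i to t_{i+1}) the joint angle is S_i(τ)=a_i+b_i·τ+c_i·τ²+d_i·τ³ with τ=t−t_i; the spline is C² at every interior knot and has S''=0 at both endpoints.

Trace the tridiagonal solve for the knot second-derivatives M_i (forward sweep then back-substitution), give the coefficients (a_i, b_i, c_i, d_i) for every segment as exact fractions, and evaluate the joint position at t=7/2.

Δ: Δ0=-2, Δ1=7/2, Δ2=-5, Δ3=3/2, Δ4=-2
row 1: diag=6, rhs=33; c'=1/3, d'=11/2
row 2: denom=8−2·1/3=22/3; d'=(-51−2·11/2)/(22/3)=-93/11
row 3: denom=8−2·3/11=82/11; d'=(39−2·-93/11)/(82/11)=15/2
row 4: denom=6−2·11/41=224/41; d'=(-21−2·15/2)/(224/41)=-369/56
back: M4=-369/56
back: M3=15/2−11/41·-369/56=519/56
back: M2=-93/11−3/11·519/56=-615/56
back: M1=11/2−1/3·-615/56=513/56
M: M0=0, M1=513/56, M2=-615/56, M3=519/56, M4=-369/56, M5=0
seg 0: a=0, c=M0/2=0, d=(M1−M0)/(6·1)=171/112, b=Δ0−h0·(2M0+M1)/6=-395/112
seg 1: a=-2, c=M1/2=513/112, d=(M2−M1)/(6·2)=-47/28, b=Δ1−h1·(2M1+M2)/6=59/56
seg 2: a=5, c=M2/2=-615/112, d=(M3−M2)/(6·2)=27/16, b=Δ2−h2·(2M2+M3)/6=-43/56
seg 3: a=-5, c=M3/2=519/112, d=(M4−M3)/(6·2)=-37/28, b=Δ3−h3·(2M3+M4)/6=-139/56
seg 4: a=-2, c=M4/2=-369/112, d=(M5−M4)/(6·1)=123/112, b=Δ4−h4·(2M4+M5)/6=11/56
t_q=7/2 → seg 2, τ=1/2; S=5+-43/56·τ+-615/112·τ²+27/16·τ³=3095/896

  seg 0: a=0 b=-395/112 c=0 d=171/112
  seg 1: a=-2 b=59/56 c=513/112 d=-47/28
  seg 2: a=5 b=-43/56 c=-615/112 d=27/16
  seg 3: a=-5 b=-139/56 c=519/112 d=-37/28
  seg 4: a=-2 b=11/56 c=-369/112 d=123/112
S(7/2) = 3095/896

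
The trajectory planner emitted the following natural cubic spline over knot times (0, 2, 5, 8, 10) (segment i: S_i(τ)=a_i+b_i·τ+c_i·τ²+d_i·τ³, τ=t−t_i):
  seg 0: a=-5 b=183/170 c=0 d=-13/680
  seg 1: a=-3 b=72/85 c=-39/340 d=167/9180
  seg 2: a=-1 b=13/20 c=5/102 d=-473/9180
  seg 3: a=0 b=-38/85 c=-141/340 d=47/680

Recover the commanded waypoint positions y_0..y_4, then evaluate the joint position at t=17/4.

y_0 = S_0(0) = a_0 = -5
y_1 = S_1(0) = a_1 = -3
y_2 = S_2(0) = a_2 = -1
y_3 = S_3(0) = a_3 = 0
y_4 = S_3(2) = -2
t_q=17/4 is in segment 1 (τ=9/4); S_1(τ)=-6387/4352

y_0=-5 y_1=-3 y_2=-1 y_3=0 y_4=-2
S(17/4) = -6387/4352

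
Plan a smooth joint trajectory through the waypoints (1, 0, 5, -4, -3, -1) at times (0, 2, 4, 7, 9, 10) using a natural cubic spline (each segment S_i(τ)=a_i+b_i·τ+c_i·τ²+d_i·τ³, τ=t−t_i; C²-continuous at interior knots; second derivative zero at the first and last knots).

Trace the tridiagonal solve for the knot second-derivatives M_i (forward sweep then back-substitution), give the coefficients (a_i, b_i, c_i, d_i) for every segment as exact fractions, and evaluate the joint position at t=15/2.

Δ: Δ0=-1/2, Δ1=5/2, Δ2=-3, Δ3=1/2, Δ4=2
row 1: diag=8, rhs=18; c'=1/4, d'=9/4
row 2: denom=10−2·1/4=19/2; d'=(-33−2·9/4)/(19/2)=-75/19
row 3: denom=10−3·6/19=172/19; d'=(21−3·-75/19)/(172/19)=156/43
row 4: denom=6−2·19/86=239/43; d'=(9−2·156/43)/(239/43)=75/239
back: M4=75/239
back: M3=156/43−19/86·75/239=1701/478
back: M2=-75/19−6/19·1701/478=-1212/239
back: M1=9/4−1/4·-1212/239=3363/956
M: M0=0, M1=3363/956, M2=-1212/239, M3=1701/478, M4=75/239, M5=0
seg 0: a=1, c=M0/2=0, d=(M1−M0)/(6·2)=1121/3824, b=Δ0−h0·(2M0+M1)/6=-1599/956
seg 1: a=0, c=M1/2=3363/1912, d=(M2−M1)/(6·2)=-2737/3824, b=Δ1−h1·(2M1+M2)/6=441/239
seg 2: a=5, c=M2/2=-606/239, d=(M3−M2)/(6·3)=1375/2868, b=Δ2−h2·(2M2+M3)/6=279/956
seg 3: a=-4, c=M3/2=1701/956, d=(M4−M3)/(6·2)=-517/1912, b=Δ3−h3·(2M3+M4)/6=-945/478
seg 4: a=-3, c=M4/2=75/478, d=(M5−M4)/(6·1)=-25/478, b=Δ4−h4·(2M4+M5)/6=453/239
t_q=15/2 → seg 3, τ=1/2; S=-4+-945/478·τ+1701/956·τ²+-517/1912·τ³=-70017/15296

  seg 0: a=1 b=-1599/956 c=0 d=1121/3824
  seg 1: a=0 b=441/239 c=3363/1912 d=-2737/3824
  seg 2: a=5 b=279/956 c=-606/239 d=1375/2868
  seg 3: a=-4 b=-945/478 c=1701/956 d=-517/1912
  seg 4: a=-3 b=453/239 c=75/478 d=-25/478
S(15/2) = -70017/15296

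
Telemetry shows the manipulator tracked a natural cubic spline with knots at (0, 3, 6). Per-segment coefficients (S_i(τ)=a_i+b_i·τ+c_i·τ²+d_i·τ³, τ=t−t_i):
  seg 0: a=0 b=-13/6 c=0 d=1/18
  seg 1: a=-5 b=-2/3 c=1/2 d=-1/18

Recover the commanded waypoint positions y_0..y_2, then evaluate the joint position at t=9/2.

y_0=0 y_1=-5 y_2=-4
S(9/2) = -81/16

y_0 = S_0(0) = a_0 = 0
y_1 = S_1(0) = a_1 = -5
y_2 = S_1(3) = -4
t_q=9/2 is in segment 1 (τ=3/2); S_1(τ)=-81/16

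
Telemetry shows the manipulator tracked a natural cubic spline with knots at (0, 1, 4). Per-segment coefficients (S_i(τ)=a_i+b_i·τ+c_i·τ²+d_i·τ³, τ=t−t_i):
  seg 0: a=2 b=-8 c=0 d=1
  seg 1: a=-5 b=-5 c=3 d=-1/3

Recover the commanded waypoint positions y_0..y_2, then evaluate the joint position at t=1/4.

y_0=2 y_1=-5 y_2=-2
S(1/4) = 1/64

y_0 = S_0(0) = a_0 = 2
y_1 = S_1(0) = a_1 = -5
y_2 = S_1(3) = -2
t_q=1/4 is in segment 0 (τ=1/4); S_0(τ)=1/64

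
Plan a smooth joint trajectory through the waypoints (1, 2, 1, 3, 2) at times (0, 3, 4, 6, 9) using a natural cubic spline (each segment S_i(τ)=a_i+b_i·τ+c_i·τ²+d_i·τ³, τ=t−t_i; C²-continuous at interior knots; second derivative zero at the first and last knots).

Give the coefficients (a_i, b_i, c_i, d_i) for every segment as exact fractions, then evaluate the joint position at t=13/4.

Δ: Δ0=1/3, Δ1=-1, Δ2=1, Δ3=-1/3
row 1: diag=8, rhs=-8; c'=1/8, d'=-1
row 2: denom=6−1·1/8=47/8; d'=(12−1·-1)/(47/8)=104/47
row 3: denom=10−2·16/47=438/47; d'=(-8−2·104/47)/(438/47)=-4/3
back: M3=-4/3
back: M2=104/47−16/47·-4/3=8/3
back: M1=-1−1/8·8/3=-4/3
M: M0=0, M1=-4/3, M2=8/3, M3=-4/3, M4=0
seg 0: a=1, c=M0/2=0, d=(M1−M0)/(6·3)=-2/27, b=Δ0−h0·(2M0+M1)/6=1
seg 1: a=2, c=M1/2=-2/3, d=(M2−M1)/(6·1)=2/3, b=Δ1−h1·(2M1+M2)/6=-1
seg 2: a=1, c=M2/2=4/3, d=(M3−M2)/(6·2)=-1/3, b=Δ2−h2·(2M2+M3)/6=-1/3
seg 3: a=3, c=M3/2=-2/3, d=(M4−M3)/(6·3)=2/27, b=Δ3−h3·(2M3+M4)/6=1
t_q=13/4 → seg 1, τ=1/4; S=2+-1·τ+-2/3·τ²+2/3·τ³=55/32

  seg 0: a=1 b=1 c=0 d=-2/27
  seg 1: a=2 b=-1 c=-2/3 d=2/3
  seg 2: a=1 b=-1/3 c=4/3 d=-1/3
  seg 3: a=3 b=1 c=-2/3 d=2/27
S(13/4) = 55/32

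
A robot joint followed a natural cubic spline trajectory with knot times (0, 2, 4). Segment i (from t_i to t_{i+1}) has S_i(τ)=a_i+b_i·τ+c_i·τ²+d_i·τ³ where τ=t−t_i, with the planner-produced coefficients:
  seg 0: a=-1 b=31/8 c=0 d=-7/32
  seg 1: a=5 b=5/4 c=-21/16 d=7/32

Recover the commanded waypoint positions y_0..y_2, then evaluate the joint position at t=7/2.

y_0=-1 y_1=5 y_2=4
S(7/2) = 1193/256

y_0 = S_0(0) = a_0 = -1
y_1 = S_1(0) = a_1 = 5
y_2 = S_1(2) = 4
t_q=7/2 is in segment 1 (τ=3/2); S_1(τ)=1193/256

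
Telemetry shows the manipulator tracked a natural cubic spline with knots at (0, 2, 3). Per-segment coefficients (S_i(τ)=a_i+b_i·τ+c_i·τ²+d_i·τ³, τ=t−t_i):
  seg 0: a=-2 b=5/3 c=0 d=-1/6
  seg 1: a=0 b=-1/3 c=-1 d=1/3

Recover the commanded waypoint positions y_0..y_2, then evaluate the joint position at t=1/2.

y_0 = S_0(0) = a_0 = -2
y_1 = S_1(0) = a_1 = 0
y_2 = S_1(1) = -1
t_q=1/2 is in segment 0 (τ=1/2); S_0(τ)=-19/16

y_0=-2 y_1=0 y_2=-1
S(1/2) = -19/16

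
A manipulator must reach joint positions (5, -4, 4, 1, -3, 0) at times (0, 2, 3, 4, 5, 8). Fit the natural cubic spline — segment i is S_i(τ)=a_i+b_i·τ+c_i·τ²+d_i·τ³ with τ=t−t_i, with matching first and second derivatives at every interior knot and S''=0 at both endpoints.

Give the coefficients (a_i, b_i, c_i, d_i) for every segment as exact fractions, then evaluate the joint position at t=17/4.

Δ: Δ0=-9/2, Δ1=8, Δ2=-3, Δ3=-4, Δ4=1
row 1: diag=6, rhs=75; c'=1/6, d'=25/2
row 2: denom=4−1·1/6=23/6; d'=(-66−1·25/2)/(23/6)=-471/23
row 3: denom=4−1·6/23=86/23; d'=(-6−1·-471/23)/(86/23)=333/86
row 4: denom=8−1·23/86=665/86; d'=(30−1·333/86)/(665/86)=321/95
back: M4=321/95
back: M3=333/86−23/86·321/95=282/95
back: M2=-471/23−6/23·282/95=-2019/95
back: M1=25/2−1/6·-2019/95=1524/95
M: M0=0, M1=1524/95, M2=-2019/95, M3=282/95, M4=321/95, M5=0
seg 0: a=5, c=M0/2=0, d=(M1−M0)/(6·2)=127/95, b=Δ0−h0·(2M0+M1)/6=-1871/190
seg 1: a=-4, c=M1/2=762/95, d=(M2−M1)/(6·1)=-1181/190, b=Δ1−h1·(2M1+M2)/6=1177/190
seg 2: a=4, c=M2/2=-2019/190, d=(M3−M2)/(6·1)=767/190, b=Δ2−h2·(2M2+M3)/6=341/95
seg 3: a=1, c=M3/2=141/95, d=(M4−M3)/(6·1)=13/190, b=Δ3−h3·(2M3+M4)/6=-211/38
seg 4: a=-3, c=M4/2=321/190, d=(M5−M4)/(6·3)=-107/570, b=Δ4−h4·(2M4+M5)/6=-226/95
t_q=17/4 → seg 3, τ=1/4; S=1+-211/38·τ+141/95·τ²+13/190·τ³=-3579/12160

  seg 0: a=5 b=-1871/190 c=0 d=127/95
  seg 1: a=-4 b=1177/190 c=762/95 d=-1181/190
  seg 2: a=4 b=341/95 c=-2019/190 d=767/190
  seg 3: a=1 b=-211/38 c=141/95 d=13/190
  seg 4: a=-3 b=-226/95 c=321/190 d=-107/570
S(17/4) = -3579/12160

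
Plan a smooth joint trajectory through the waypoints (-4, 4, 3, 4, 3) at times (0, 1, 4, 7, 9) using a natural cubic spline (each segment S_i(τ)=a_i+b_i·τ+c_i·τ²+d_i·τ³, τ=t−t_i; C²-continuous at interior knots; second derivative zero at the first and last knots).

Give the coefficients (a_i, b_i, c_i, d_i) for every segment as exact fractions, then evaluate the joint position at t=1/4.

Δ: Δ0=8, Δ1=-1/3, Δ2=1/3, Δ3=-1/2
row 1: diag=8, rhs=-50; c'=3/8, d'=-25/4
row 2: denom=12−3·3/8=87/8; d'=(4−3·-25/4)/(87/8)=182/87
row 3: denom=10−3·8/29=266/29; d'=(-5−3·182/87)/(266/29)=-327/266
back: M3=-327/266
back: M2=182/87−8/29·-327/266=970/399
back: M1=-25/4−3/8·970/399=-1905/266
M: M0=0, M1=-1905/266, M2=970/399, M3=-327/266, M4=0
seg 0: a=-4, c=M0/2=0, d=(M1−M0)/(6·1)=-635/532, b=Δ0−h0·(2M0+M1)/6=4891/532
seg 1: a=4, c=M1/2=-1905/532, d=(M2−M1)/(6·3)=7655/14364, b=Δ1−h1·(2M1+M2)/6=1493/266
seg 2: a=3, c=M2/2=485/399, d=(M3−M2)/(6·3)=-2921/14364, b=Δ2−h2·(2M2+M3)/6=-789/532
seg 3: a=4, c=M3/2=-327/532, d=(M4−M3)/(6·2)=109/1064, b=Δ3−h3·(2M3+M4)/6=85/266
t_q=1/4 → seg 0, τ=1/4; S=-4+4891/532·τ+0·τ²+-635/532·τ³=-58571/34048

  seg 0: a=-4 b=4891/532 c=0 d=-635/532
  seg 1: a=4 b=1493/266 c=-1905/532 d=7655/14364
  seg 2: a=3 b=-789/532 c=485/399 d=-2921/14364
  seg 3: a=4 b=85/266 c=-327/532 d=109/1064
S(1/4) = -58571/34048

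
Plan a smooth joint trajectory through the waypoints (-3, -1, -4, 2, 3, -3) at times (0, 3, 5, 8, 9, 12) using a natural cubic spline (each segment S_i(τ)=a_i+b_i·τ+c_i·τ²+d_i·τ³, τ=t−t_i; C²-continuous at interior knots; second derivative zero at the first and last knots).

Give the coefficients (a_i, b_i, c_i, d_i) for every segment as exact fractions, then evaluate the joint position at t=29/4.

Δ: Δ0=2/3, Δ1=-3/2, Δ2=2, Δ3=1, Δ4=-2
row 1: diag=10, rhs=-13; c'=1/5, d'=-13/10
row 2: denom=10−2·1/5=48/5; d'=(21−2·-13/10)/(48/5)=59/24
row 3: denom=8−3·5/16=113/16; d'=(-6−3·59/24)/(113/16)=-214/113
row 4: denom=8−1·16/113=888/113; d'=(-18−1·-214/113)/(888/113)=-455/222
back: M4=-455/222
back: M3=-214/113−16/113·-455/222=-178/111
back: M2=59/24−5/16·-178/111=219/74
back: M1=-13/10−1/5·219/74=-70/37
M: M0=0, M1=-70/37, M2=219/74, M3=-178/111, M4=-455/222, M5=0
seg 0: a=-3, c=M0/2=0, d=(M1−M0)/(6·3)=-35/333, b=Δ0−h0·(2M0+M1)/6=179/111
seg 1: a=-1, c=M1/2=-35/37, d=(M2−M1)/(6·2)=359/888, b=Δ1−h1·(2M1+M2)/6=-136/111
seg 2: a=-4, c=M2/2=219/148, d=(M3−M2)/(6·3)=-1013/3996, b=Δ2−h2·(2M2+M3)/6=-35/222
seg 3: a=2, c=M3/2=-89/111, d=(M4−M3)/(6·1)=-11/148, b=Δ3−h3·(2M3+M4)/6=833/444
seg 4: a=3, c=M4/2=-455/444, d=(M5−M4)/(6·3)=455/3996, b=Δ4−h4·(2M4+M5)/6=11/222
t_q=29/4 → seg 2, τ=9/4; S=-4+-35/222·τ+219/148·τ²+-1013/3996·τ³=2357/9472

  seg 0: a=-3 b=179/111 c=0 d=-35/333
  seg 1: a=-1 b=-136/111 c=-35/37 d=359/888
  seg 2: a=-4 b=-35/222 c=219/148 d=-1013/3996
  seg 3: a=2 b=833/444 c=-89/111 d=-11/148
  seg 4: a=3 b=11/222 c=-455/444 d=455/3996
S(29/4) = 2357/9472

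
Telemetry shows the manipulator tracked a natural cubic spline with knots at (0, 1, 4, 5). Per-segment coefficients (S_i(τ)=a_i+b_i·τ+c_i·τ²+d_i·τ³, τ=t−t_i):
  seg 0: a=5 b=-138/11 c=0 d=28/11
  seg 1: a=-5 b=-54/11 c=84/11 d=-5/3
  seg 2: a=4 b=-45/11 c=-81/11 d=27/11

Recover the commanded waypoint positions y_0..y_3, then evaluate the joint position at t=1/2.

y_0 = S_0(0) = a_0 = 5
y_1 = S_1(0) = a_1 = -5
y_2 = S_2(0) = a_2 = 4
y_3 = S_2(1) = -5
t_q=1/2 is in segment 0 (τ=1/2); S_0(τ)=-21/22

y_0=5 y_1=-5 y_2=4 y_3=-5
S(1/2) = -21/22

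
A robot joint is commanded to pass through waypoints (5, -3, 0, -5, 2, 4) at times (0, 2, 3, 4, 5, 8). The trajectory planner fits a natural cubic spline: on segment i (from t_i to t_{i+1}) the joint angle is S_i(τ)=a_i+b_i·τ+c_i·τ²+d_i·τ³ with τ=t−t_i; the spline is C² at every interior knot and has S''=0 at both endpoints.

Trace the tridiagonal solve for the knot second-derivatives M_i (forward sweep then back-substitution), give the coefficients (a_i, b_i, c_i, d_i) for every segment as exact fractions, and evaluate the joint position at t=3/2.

  seg 0: a=5 b=-14954/1995 c=0 d=3487/3990
  seg 1: a=-3 b=5968/1995 c=3487/665 d=-1492/285
  seg 2: a=0 b=-4442/1995 c=-6957/665 d=15338/1995
  seg 3: a=-5 b=-34/399 c=8381/665 d=-11008/1995
  seg 4: a=2 b=17092/1995 c=-2627/665 d=2627/5985
S(3/2) = -5007/1520

Δ: Δ0=-4, Δ1=3, Δ2=-5, Δ3=7, Δ4=2/3
row 1: diag=6, rhs=42; c'=1/6, d'=7
row 2: denom=4−1·1/6=23/6; d'=(-48−1·7)/(23/6)=-330/23
row 3: denom=4−1·6/23=86/23; d'=(72−1·-330/23)/(86/23)=993/43
row 4: denom=8−1·23/86=665/86; d'=(-38−1·993/43)/(665/86)=-5254/665
back: M4=-5254/665
back: M3=993/43−23/86·-5254/665=16762/665
back: M2=-330/23−6/23·16762/665=-13914/665
back: M1=7−1/6·-13914/665=6974/665
M: M0=0, M1=6974/665, M2=-13914/665, M3=16762/665, M4=-5254/665, M5=0
seg 0: a=5, c=M0/2=0, d=(M1−M0)/(6·2)=3487/3990, b=Δ0−h0·(2M0+M1)/6=-14954/1995
seg 1: a=-3, c=M1/2=3487/665, d=(M2−M1)/(6·1)=-1492/285, b=Δ1−h1·(2M1+M2)/6=5968/1995
seg 2: a=0, c=M2/2=-6957/665, d=(M3−M2)/(6·1)=15338/1995, b=Δ2−h2·(2M2+M3)/6=-4442/1995
seg 3: a=-5, c=M3/2=8381/665, d=(M4−M3)/(6·1)=-11008/1995, b=Δ3−h3·(2M3+M4)/6=-34/399
seg 4: a=2, c=M4/2=-2627/665, d=(M5−M4)/(6·3)=2627/5985, b=Δ4−h4·(2M4+M5)/6=17092/1995
t_q=3/2 → seg 0, τ=3/2; S=5+-14954/1995·τ+0·τ²+3487/3990·τ³=-5007/1520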